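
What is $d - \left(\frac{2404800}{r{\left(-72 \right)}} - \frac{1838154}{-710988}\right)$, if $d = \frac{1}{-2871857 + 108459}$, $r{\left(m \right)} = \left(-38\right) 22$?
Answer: $\frac{235275469575205}{81864284051} \approx 2874.0$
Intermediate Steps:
$r{\left(m \right)} = -836$
$d = - \frac{1}{2763398}$ ($d = \frac{1}{-2763398} = - \frac{1}{2763398} \approx -3.6187 \cdot 10^{-7}$)
$d - \left(\frac{2404800}{r{\left(-72 \right)}} - \frac{1838154}{-710988}\right) = - \frac{1}{2763398} - \left(\frac{2404800}{-836} - \frac{1838154}{-710988}\right) = - \frac{1}{2763398} - \left(2404800 \left(- \frac{1}{836}\right) - - \frac{306359}{118498}\right) = - \frac{1}{2763398} - \left(- \frac{601200}{209} + \frac{306359}{118498}\right) = - \frac{1}{2763398} - - \frac{71176968569}{24766082} = - \frac{1}{2763398} + \frac{71176968569}{24766082} = \frac{235275469575205}{81864284051}$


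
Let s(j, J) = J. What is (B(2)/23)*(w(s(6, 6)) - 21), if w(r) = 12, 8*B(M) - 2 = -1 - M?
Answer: 9/184 ≈ 0.048913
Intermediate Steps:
B(M) = 1/8 - M/8 (B(M) = 1/4 + (-1 - M)/8 = 1/4 + (-1/8 - M/8) = 1/8 - M/8)
(B(2)/23)*(w(s(6, 6)) - 21) = ((1/8 - 1/8*2)/23)*(12 - 21) = ((1/8 - 1/4)*(1/23))*(-9) = -1/8*1/23*(-9) = -1/184*(-9) = 9/184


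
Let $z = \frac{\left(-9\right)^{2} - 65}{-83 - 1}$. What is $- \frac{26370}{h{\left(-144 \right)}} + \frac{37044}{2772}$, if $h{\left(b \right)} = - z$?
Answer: $- \frac{3045441}{22} \approx -1.3843 \cdot 10^{5}$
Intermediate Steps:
$z = - \frac{4}{21}$ ($z = \frac{81 - 65}{-84} = 16 \left(- \frac{1}{84}\right) = - \frac{4}{21} \approx -0.19048$)
$h{\left(b \right)} = \frac{4}{21}$ ($h{\left(b \right)} = \left(-1\right) \left(- \frac{4}{21}\right) = \frac{4}{21}$)
$- \frac{26370}{h{\left(-144 \right)}} + \frac{37044}{2772} = - \frac{26370}{\frac{4}{21}} + \frac{37044}{2772} = \left(-26370\right) \frac{21}{4} + 37044 \cdot \frac{1}{2772} = - \frac{276885}{2} + \frac{147}{11} = - \frac{3045441}{22}$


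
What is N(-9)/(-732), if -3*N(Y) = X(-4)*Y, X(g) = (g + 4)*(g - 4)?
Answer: 0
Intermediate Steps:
X(g) = (-4 + g)*(4 + g) (X(g) = (4 + g)*(-4 + g) = (-4 + g)*(4 + g))
N(Y) = 0 (N(Y) = -(-16 + (-4)²)*Y/3 = -(-16 + 16)*Y/3 = -0*Y = -⅓*0 = 0)
N(-9)/(-732) = 0/(-732) = 0*(-1/732) = 0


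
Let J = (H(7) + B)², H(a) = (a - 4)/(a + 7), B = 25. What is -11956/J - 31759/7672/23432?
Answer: -60181910480505/3200142544448 ≈ -18.806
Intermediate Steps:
H(a) = (-4 + a)/(7 + a)
J = 124609/196 (J = ((-4 + 7)/(7 + 7) + 25)² = (3/14 + 25)² = (353/14)² = 124609/196 ≈ 635.76)
-11956/J - 31759/7672/23432 = -11956/124609/196 - 31759/7672/23432 = -11956*196/124609 - 31759*1/7672*(1/23432) = -2343376/124609 - 4537/1096*1/23432 = -2343376/124609 - 4537/25681472 = -60181910480505/3200142544448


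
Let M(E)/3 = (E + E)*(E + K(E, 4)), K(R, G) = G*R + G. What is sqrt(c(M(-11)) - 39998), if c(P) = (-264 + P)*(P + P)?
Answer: sqrt(20842666) ≈ 4565.4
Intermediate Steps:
K(R, G) = G + G*R
M(E) = 6*E*(4 + 5*E) (M(E) = 3*((E + E)*(E + 4*(1 + E))) = 3*((2*E)*(E + (4 + 4*E))) = 3*((2*E)*(4 + 5*E)) = 3*(2*E*(4 + 5*E)) = 6*E*(4 + 5*E))
c(P) = 2*P*(-264 + P) (c(P) = (-264 + P)*(2*P) = 2*P*(-264 + P))
sqrt(c(M(-11)) - 39998) = sqrt(2*(6*(-11)*(4 + 5*(-11)))*(-264 + 6*(-11)*(4 + 5*(-11))) - 39998) = sqrt(2*(6*(-11)*(4 - 55))*(-264 + 6*(-11)*(4 - 55)) - 39998) = sqrt(2*(6*(-11)*(-51))*(-264 + 6*(-11)*(-51)) - 39998) = sqrt(2*3366*(-264 + 3366) - 39998) = sqrt(2*3366*3102 - 39998) = sqrt(20882664 - 39998) = sqrt(20842666)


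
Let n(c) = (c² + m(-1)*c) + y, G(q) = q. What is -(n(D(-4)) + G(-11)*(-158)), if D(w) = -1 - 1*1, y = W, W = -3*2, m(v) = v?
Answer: -1738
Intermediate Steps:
W = -6
y = -6
D(w) = -2 (D(w) = -1 - 1 = -2)
n(c) = -6 + c² - c (n(c) = (c² - c) - 6 = -6 + c² - c)
-(n(D(-4)) + G(-11)*(-158)) = -((-6 + (-2)² - 1*(-2)) - 11*(-158)) = -((-6 + 4 + 2) + 1738) = -(0 + 1738) = -1*1738 = -1738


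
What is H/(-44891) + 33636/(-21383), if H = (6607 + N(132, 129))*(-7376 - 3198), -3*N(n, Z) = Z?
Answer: 1482635665212/959904253 ≈ 1544.6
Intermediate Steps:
N(n, Z) = -Z/3
H = -69407736 (H = (6607 - ⅓*129)*(-7376 - 3198) = (6607 - 43)*(-10574) = 6564*(-10574) = -69407736)
H/(-44891) + 33636/(-21383) = -69407736/(-44891) + 33636/(-21383) = -69407736*(-1/44891) + 33636*(-1/21383) = 69407736/44891 - 33636/21383 = 1482635665212/959904253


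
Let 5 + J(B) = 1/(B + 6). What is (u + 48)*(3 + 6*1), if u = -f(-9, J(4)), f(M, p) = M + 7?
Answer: 450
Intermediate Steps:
J(B) = -5 + 1/(6 + B) (J(B) = -5 + 1/(B + 6) = -5 + 1/(6 + B))
f(M, p) = 7 + M
u = 2 (u = -(7 - 9) = -1*(-2) = 2)
(u + 48)*(3 + 6*1) = (2 + 48)*(3 + 6*1) = 50*(3 + 6) = 50*9 = 450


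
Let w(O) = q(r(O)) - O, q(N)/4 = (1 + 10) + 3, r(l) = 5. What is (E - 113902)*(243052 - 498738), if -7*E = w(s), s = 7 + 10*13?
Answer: 203841316838/7 ≈ 2.9120e+10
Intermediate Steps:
s = 137 (s = 7 + 130 = 137)
q(N) = 56 (q(N) = 4*((1 + 10) + 3) = 4*(11 + 3) = 4*14 = 56)
w(O) = 56 - O
E = 81/7 (E = -(56 - 1*137)/7 = -(56 - 137)/7 = -⅐*(-81) = 81/7 ≈ 11.571)
(E - 113902)*(243052 - 498738) = (81/7 - 113902)*(243052 - 498738) = -797233/7*(-255686) = 203841316838/7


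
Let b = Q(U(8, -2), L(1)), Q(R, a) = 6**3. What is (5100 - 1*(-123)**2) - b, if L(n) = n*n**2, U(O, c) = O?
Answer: -10245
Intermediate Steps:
L(n) = n**3
Q(R, a) = 216
b = 216
(5100 - 1*(-123)**2) - b = (5100 - 1*(-123)**2) - 1*216 = (5100 - 1*15129) - 216 = (5100 - 15129) - 216 = -10029 - 216 = -10245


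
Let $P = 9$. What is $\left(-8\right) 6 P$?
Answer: $-432$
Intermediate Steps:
$\left(-8\right) 6 P = \left(-8\right) 6 \cdot 9 = \left(-48\right) 9 = -432$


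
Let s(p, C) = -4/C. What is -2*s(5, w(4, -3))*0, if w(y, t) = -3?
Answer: 0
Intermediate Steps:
-2*s(5, w(4, -3))*0 = -(-8)/(-3)*0 = -(-8)*(-1)/3*0 = -2*4/3*0 = -8/3*0 = 0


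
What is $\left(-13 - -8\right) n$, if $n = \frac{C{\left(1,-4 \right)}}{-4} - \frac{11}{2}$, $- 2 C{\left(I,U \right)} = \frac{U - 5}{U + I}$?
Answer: $\frac{205}{8} \approx 25.625$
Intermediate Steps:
$C{\left(I,U \right)} = - \frac{-5 + U}{2 \left(I + U\right)}$ ($C{\left(I,U \right)} = - \frac{\left(U - 5\right) \frac{1}{U + I}}{2} = - \frac{\left(-5 + U\right) \frac{1}{I + U}}{2} = - \frac{\frac{1}{I + U} \left(-5 + U\right)}{2} = - \frac{-5 + U}{2 \left(I + U\right)}$)
$n = - \frac{41}{8}$ ($n = \frac{\frac{1}{2} \frac{1}{1 - 4} \left(5 - -4\right)}{-4} - \frac{11}{2} = \frac{5 + 4}{2 \left(-3\right)} \left(- \frac{1}{4}\right) - \frac{11}{2} = \frac{1}{2} \left(- \frac{1}{3}\right) 9 \left(- \frac{1}{4}\right) - \frac{11}{2} = \left(- \frac{3}{2}\right) \left(- \frac{1}{4}\right) - \frac{11}{2} = \frac{3}{8} - \frac{11}{2} = - \frac{41}{8} \approx -5.125$)
$\left(-13 - -8\right) n = \left(-13 - -8\right) \left(- \frac{41}{8}\right) = \left(-13 + 8\right) \left(- \frac{41}{8}\right) = \left(-5\right) \left(- \frac{41}{8}\right) = \frac{205}{8}$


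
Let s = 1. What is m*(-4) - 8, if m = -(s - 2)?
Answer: -12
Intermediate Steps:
m = 1 (m = -(1 - 2) = -1*(-1) = 1)
m*(-4) - 8 = 1*(-4) - 8 = -4 - 8 = -12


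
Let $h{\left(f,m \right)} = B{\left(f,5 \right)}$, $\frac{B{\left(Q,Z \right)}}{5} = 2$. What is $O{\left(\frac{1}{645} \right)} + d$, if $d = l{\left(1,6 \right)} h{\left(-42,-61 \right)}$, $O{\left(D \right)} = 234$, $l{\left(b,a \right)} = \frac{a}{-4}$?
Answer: $219$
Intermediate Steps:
$B{\left(Q,Z \right)} = 10$ ($B{\left(Q,Z \right)} = 5 \cdot 2 = 10$)
$h{\left(f,m \right)} = 10$
$l{\left(b,a \right)} = - \frac{a}{4}$ ($l{\left(b,a \right)} = a \left(- \frac{1}{4}\right) = - \frac{a}{4}$)
$d = -15$ ($d = \left(- \frac{1}{4}\right) 6 \cdot 10 = \left(- \frac{3}{2}\right) 10 = -15$)
$O{\left(\frac{1}{645} \right)} + d = 234 - 15 = 219$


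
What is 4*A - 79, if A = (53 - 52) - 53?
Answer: -287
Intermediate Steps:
A = -52 (A = 1 - 53 = -52)
4*A - 79 = 4*(-52) - 79 = -208 - 79 = -287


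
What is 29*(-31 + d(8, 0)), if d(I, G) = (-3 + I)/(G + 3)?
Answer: -2552/3 ≈ -850.67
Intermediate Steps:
d(I, G) = (-3 + I)/(3 + G)
29*(-31 + d(8, 0)) = 29*(-31 + (-3 + 8)/(3 + 0)) = 29*(-31 + 5/3) = 29*(-88/3) = -2552/3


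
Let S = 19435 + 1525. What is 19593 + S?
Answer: 40553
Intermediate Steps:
S = 20960
19593 + S = 19593 + 20960 = 40553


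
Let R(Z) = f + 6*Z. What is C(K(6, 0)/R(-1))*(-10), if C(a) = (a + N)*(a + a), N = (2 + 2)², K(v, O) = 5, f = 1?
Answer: 300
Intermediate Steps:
N = 16 (N = 4² = 16)
R(Z) = 1 + 6*Z
C(a) = 2*a*(16 + a) (C(a) = (a + 16)*(a + a) = (16 + a)*(2*a) = 2*a*(16 + a))
C(K(6, 0)/R(-1))*(-10) = (2*(5/(1 + 6*(-1)))*(16 + 5/(1 + 6*(-1))))*(-10) = (2*(5/(1 - 6))*(16 + 5/(1 - 6)))*(-10) = (2*(5/(-5))*(16 + 5/(-5)))*(-10) = (2*(5*(-⅕))*(16 + 5*(-⅕)))*(-10) = (2*(-1)*(16 - 1))*(-10) = (2*(-1)*15)*(-10) = -30*(-10) = 300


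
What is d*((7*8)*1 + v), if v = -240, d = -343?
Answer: 63112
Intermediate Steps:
d*((7*8)*1 + v) = -343*((7*8)*1 - 240) = -343*(56*1 - 240) = -343*(56 - 240) = -343*(-184) = 63112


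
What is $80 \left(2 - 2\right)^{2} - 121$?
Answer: $-121$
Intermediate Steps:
$80 \left(2 - 2\right)^{2} - 121 = 80 \cdot 0^{2} - 121 = 80 \cdot 0 - 121 = 0 - 121 = -121$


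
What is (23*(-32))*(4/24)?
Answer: -368/3 ≈ -122.67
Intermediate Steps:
(23*(-32))*(4/24) = -2944/24 = -736*⅙ = -368/3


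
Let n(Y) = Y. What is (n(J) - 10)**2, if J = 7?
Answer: 9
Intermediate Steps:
(n(J) - 10)**2 = (7 - 10)**2 = (-3)**2 = 9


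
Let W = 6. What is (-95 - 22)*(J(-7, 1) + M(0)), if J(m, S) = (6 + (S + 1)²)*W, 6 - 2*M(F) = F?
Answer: -7371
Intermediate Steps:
M(F) = 3 - F/2
J(m, S) = 36 + 6*(1 + S)² (J(m, S) = (6 + (S + 1)²)*6 = (6 + (1 + S)²)*6 = 36 + 6*(1 + S)²)
(-95 - 22)*(J(-7, 1) + M(0)) = (-95 - 22)*((36 + 6*(1 + 1)²) + (3 - ½*0)) = -117*((36 + 6*2²) + (3 + 0)) = -117*((36 + 6*4) + 3) = -117*((36 + 24) + 3) = -117*(60 + 3) = -117*63 = -7371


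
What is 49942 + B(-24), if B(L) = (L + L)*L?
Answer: 51094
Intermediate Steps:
B(L) = 2*L**2 (B(L) = (2*L)*L = 2*L**2)
49942 + B(-24) = 49942 + 2*(-24)**2 = 49942 + 2*576 = 49942 + 1152 = 51094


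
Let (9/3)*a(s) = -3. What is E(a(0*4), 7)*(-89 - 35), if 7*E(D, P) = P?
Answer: -124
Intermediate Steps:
a(s) = -1 (a(s) = (⅓)*(-3) = -1)
E(D, P) = P/7
E(a(0*4), 7)*(-89 - 35) = ((⅐)*7)*(-89 - 35) = 1*(-124) = -124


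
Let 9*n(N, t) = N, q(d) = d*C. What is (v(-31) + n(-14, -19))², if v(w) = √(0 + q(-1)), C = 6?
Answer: (14 - 9*I*√6)²/81 ≈ -3.5802 - 7.6206*I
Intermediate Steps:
q(d) = 6*d (q(d) = d*6 = 6*d)
n(N, t) = N/9
v(w) = I*√6 (v(w) = √(0 + 6*(-1)) = √(0 - 6) = √(-6) = I*√6)
(v(-31) + n(-14, -19))² = (I*√6 + (⅑)*(-14))² = (I*√6 - 14/9)² = (-14/9 + I*√6)²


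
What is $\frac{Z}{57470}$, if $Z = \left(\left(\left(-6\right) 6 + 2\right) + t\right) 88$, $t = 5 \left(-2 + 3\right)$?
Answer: $- \frac{1276}{28735} \approx -0.044406$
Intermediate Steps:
$t = 5$ ($t = 5 \cdot 1 = 5$)
$Z = -2552$ ($Z = \left(\left(\left(-6\right) 6 + 2\right) + 5\right) 88 = \left(\left(-36 + 2\right) + 5\right) 88 = \left(-34 + 5\right) 88 = \left(-29\right) 88 = -2552$)
$\frac{Z}{57470} = - \frac{2552}{57470} = \left(-2552\right) \frac{1}{57470} = - \frac{1276}{28735}$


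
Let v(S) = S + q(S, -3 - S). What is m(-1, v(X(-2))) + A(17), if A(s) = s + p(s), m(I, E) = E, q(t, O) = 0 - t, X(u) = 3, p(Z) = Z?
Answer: 34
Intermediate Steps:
q(t, O) = -t
v(S) = 0 (v(S) = S - S = 0)
A(s) = 2*s (A(s) = s + s = 2*s)
m(-1, v(X(-2))) + A(17) = 0 + 2*17 = 0 + 34 = 34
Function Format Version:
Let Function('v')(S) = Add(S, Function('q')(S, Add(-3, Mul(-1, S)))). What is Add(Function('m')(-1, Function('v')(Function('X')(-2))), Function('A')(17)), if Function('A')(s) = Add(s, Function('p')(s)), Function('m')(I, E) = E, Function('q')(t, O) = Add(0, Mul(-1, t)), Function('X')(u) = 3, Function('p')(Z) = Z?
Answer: 34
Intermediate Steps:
Function('q')(t, O) = Mul(-1, t)
Function('v')(S) = 0 (Function('v')(S) = Add(S, Mul(-1, S)) = 0)
Function('A')(s) = Mul(2, s) (Function('A')(s) = Add(s, s) = Mul(2, s))
Add(Function('m')(-1, Function('v')(Function('X')(-2))), Function('A')(17)) = Add(0, Mul(2, 17)) = Add(0, 34) = 34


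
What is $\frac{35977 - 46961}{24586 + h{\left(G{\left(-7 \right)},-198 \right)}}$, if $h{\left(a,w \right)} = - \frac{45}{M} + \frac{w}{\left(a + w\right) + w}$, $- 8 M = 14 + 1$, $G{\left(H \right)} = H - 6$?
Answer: $- \frac{561557}{1258211} \approx -0.44631$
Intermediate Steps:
$G{\left(H \right)} = -6 + H$ ($G{\left(H \right)} = H - 6 = -6 + H$)
$M = - \frac{15}{8}$ ($M = - \frac{14 + 1}{8} = \left(- \frac{1}{8}\right) 15 = - \frac{15}{8} \approx -1.875$)
$h{\left(a,w \right)} = 24 + \frac{w}{a + 2 w}$ ($h{\left(a,w \right)} = - \frac{45}{- \frac{15}{8}} + \frac{w}{\left(a + w\right) + w} = \left(-45\right) \left(- \frac{8}{15}\right) + \frac{w}{a + 2 w} = 24 + \frac{w}{a + 2 w}$)
$\frac{35977 - 46961}{24586 + h{\left(G{\left(-7 \right)},-198 \right)}} = \frac{35977 - 46961}{24586 + \frac{24 \left(-6 - 7\right) + 49 \left(-198\right)}{\left(-6 - 7\right) + 2 \left(-198\right)}} = - \frac{10984}{24586 + \frac{24 \left(-13\right) - 9702}{-13 - 396}} = - \frac{10984}{24586 + \frac{-312 - 9702}{-409}} = - \frac{10984}{24586 - - \frac{10014}{409}} = - \frac{10984}{24586 + \frac{10014}{409}} = - \frac{10984}{\frac{10065688}{409}} = \left(-10984\right) \frac{409}{10065688} = - \frac{561557}{1258211}$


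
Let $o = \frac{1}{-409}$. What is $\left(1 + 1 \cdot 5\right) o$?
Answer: $- \frac{6}{409} \approx -0.01467$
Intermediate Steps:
$o = - \frac{1}{409} \approx -0.002445$
$\left(1 + 1 \cdot 5\right) o = \left(1 + 1 \cdot 5\right) \left(- \frac{1}{409}\right) = \left(1 + 5\right) \left(- \frac{1}{409}\right) = 6 \left(- \frac{1}{409}\right) = - \frac{6}{409}$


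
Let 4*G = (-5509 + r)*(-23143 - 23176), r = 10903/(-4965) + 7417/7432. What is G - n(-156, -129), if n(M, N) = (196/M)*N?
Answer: 122431615933391177/1918793760 ≈ 6.3807e+7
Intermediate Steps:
r = -44205691/36899880 (r = 10903*(-1/4965) + 7417*(1/7432) = -10903/4965 + 7417/7432 = -44205691/36899880 ≈ -1.1980)
n(M, N) = 196*N/M
G = 9417840532736909/147599520 (G = ((-5509 - 44205691/36899880)*(-23143 - 23176))/4 = (-203325644611/36899880*(-46319))/4 = (¼)*(9417840532736909/36899880) = 9417840532736909/147599520 ≈ 6.3807e+7)
G - n(-156, -129) = 9417840532736909/147599520 - 196*(-129)/(-156) = 9417840532736909/147599520 - 196*(-129)*(-1)/156 = 9417840532736909/147599520 - 1*2107/13 = 9417840532736909/147599520 - 2107/13 = 122431615933391177/1918793760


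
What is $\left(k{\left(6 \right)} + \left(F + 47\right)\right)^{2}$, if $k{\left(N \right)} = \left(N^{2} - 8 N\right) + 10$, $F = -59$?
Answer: $196$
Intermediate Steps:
$k{\left(N \right)} = 10 + N^{2} - 8 N$
$\left(k{\left(6 \right)} + \left(F + 47\right)\right)^{2} = \left(\left(10 + 6^{2} - 48\right) + \left(-59 + 47\right)\right)^{2} = \left(\left(10 + 36 - 48\right) - 12\right)^{2} = \left(-2 - 12\right)^{2} = \left(-14\right)^{2} = 196$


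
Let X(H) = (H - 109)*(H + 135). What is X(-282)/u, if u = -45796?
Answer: -57477/45796 ≈ -1.2551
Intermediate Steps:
X(H) = (-109 + H)*(135 + H)
X(-282)/u = (-14715 + (-282)**2 + 26*(-282))/(-45796) = (-14715 + 79524 - 7332)*(-1/45796) = 57477*(-1/45796) = -57477/45796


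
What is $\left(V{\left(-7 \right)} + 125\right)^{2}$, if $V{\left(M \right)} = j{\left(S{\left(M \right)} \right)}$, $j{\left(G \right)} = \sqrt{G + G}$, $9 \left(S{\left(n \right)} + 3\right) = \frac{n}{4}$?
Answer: $\frac{\left(750 + i \sqrt{230}\right)^{2}}{36} \approx 15619.0 + 631.91 i$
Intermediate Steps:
$S{\left(n \right)} = -3 + \frac{n}{36}$ ($S{\left(n \right)} = -3 + \frac{n \frac{1}{4}}{9} = -3 + \frac{\frac{1}{4} n}{9} = -3 + \frac{n}{36}$)
$j{\left(G \right)} = \sqrt{2} \sqrt{G}$ ($j{\left(G \right)} = \sqrt{2 G} = \sqrt{2} \sqrt{G}$)
$V{\left(M \right)} = \sqrt{2} \sqrt{-3 + \frac{M}{36}}$
$\left(V{\left(-7 \right)} + 125\right)^{2} = \left(\frac{\sqrt{-216 + 2 \left(-7\right)}}{6} + 125\right)^{2} = \left(\frac{\sqrt{-216 - 14}}{6} + 125\right)^{2} = \left(\frac{\sqrt{-230}}{6} + 125\right)^{2} = \left(\frac{i \sqrt{230}}{6} + 125\right)^{2} = \left(125 + \frac{i \sqrt{230}}{6}\right)^{2}$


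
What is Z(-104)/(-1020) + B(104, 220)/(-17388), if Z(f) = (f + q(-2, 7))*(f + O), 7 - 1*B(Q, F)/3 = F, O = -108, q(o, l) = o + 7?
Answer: -3373033/164220 ≈ -20.540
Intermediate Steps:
q(o, l) = 7 + o
B(Q, F) = 21 - 3*F
Z(f) = (-108 + f)*(5 + f) (Z(f) = (f + (7 - 2))*(f - 108) = (f + 5)*(-108 + f) = (5 + f)*(-108 + f) = (-108 + f)*(5 + f))
Z(-104)/(-1020) + B(104, 220)/(-17388) = (-540 + (-104)**2 - 103*(-104))/(-1020) + (21 - 3*220)/(-17388) = (-540 + 10816 + 10712)*(-1/1020) + (21 - 660)*(-1/17388) = 20988*(-1/1020) - 639*(-1/17388) = -1749/85 + 71/1932 = -3373033/164220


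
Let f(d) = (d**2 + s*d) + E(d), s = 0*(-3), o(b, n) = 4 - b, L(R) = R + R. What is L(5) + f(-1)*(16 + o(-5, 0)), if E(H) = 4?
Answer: 135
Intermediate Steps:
L(R) = 2*R
s = 0
f(d) = 4 + d**2 (f(d) = (d**2 + 0*d) + 4 = (d**2 + 0) + 4 = d**2 + 4 = 4 + d**2)
L(5) + f(-1)*(16 + o(-5, 0)) = 2*5 + (4 + (-1)**2)*(16 + (4 - 1*(-5))) = 10 + (4 + 1)*(16 + (4 + 5)) = 10 + 5*(16 + 9) = 10 + 5*25 = 10 + 125 = 135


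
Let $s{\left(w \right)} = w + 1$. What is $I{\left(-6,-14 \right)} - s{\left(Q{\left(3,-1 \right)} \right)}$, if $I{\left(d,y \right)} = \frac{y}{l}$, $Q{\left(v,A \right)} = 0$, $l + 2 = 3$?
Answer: $-15$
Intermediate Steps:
$l = 1$ ($l = -2 + 3 = 1$)
$s{\left(w \right)} = 1 + w$
$I{\left(d,y \right)} = y$ ($I{\left(d,y \right)} = \frac{y}{1} = y 1 = y$)
$I{\left(-6,-14 \right)} - s{\left(Q{\left(3,-1 \right)} \right)} = -14 - \left(1 + 0\right) = -14 - 1 = -15$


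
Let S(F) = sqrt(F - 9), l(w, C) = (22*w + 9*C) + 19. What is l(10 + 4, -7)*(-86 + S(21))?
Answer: -22704 + 528*sqrt(3) ≈ -21789.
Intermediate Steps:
l(w, C) = 19 + 9*C + 22*w (l(w, C) = (9*C + 22*w) + 19 = 19 + 9*C + 22*w)
S(F) = sqrt(-9 + F)
l(10 + 4, -7)*(-86 + S(21)) = (19 + 9*(-7) + 22*(10 + 4))*(-86 + sqrt(-9 + 21)) = (19 - 63 + 22*14)*(-86 + sqrt(12)) = (19 - 63 + 308)*(-86 + 2*sqrt(3)) = 264*(-86 + 2*sqrt(3)) = -22704 + 528*sqrt(3)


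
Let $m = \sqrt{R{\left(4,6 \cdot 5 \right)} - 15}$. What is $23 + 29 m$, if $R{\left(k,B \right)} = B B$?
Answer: $23 + 29 \sqrt{885} \approx 885.72$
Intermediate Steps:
$R{\left(k,B \right)} = B^{2}$
$m = \sqrt{885}$ ($m = \sqrt{\left(6 \cdot 5\right)^{2} - 15} = \sqrt{30^{2} - 15} = \sqrt{900 - 15} = \sqrt{885} \approx 29.749$)
$23 + 29 m = 23 + 29 \sqrt{885}$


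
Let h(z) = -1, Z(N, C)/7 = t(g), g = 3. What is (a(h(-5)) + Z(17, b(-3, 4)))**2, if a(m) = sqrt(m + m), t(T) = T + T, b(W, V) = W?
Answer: (42 + I*sqrt(2))**2 ≈ 1762.0 + 118.79*I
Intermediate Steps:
t(T) = 2*T
Z(N, C) = 42 (Z(N, C) = 7*(2*3) = 7*6 = 42)
a(m) = sqrt(2)*sqrt(m) (a(m) = sqrt(2*m) = sqrt(2)*sqrt(m))
(a(h(-5)) + Z(17, b(-3, 4)))**2 = (sqrt(2)*sqrt(-1) + 42)**2 = (sqrt(2)*I + 42)**2 = (I*sqrt(2) + 42)**2 = (42 + I*sqrt(2))**2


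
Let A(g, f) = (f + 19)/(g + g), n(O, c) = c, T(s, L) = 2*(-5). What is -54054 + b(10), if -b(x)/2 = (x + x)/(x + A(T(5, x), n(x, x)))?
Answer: -9244034/171 ≈ -54059.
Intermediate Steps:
T(s, L) = -10
A(g, f) = (19 + f)/(2*g) (A(g, f) = (19 + f)/((2*g)) = (19 + f)*(1/(2*g)) = (19 + f)/(2*g))
b(x) = -4*x/(-19/20 + 19*x/20) (b(x) = -2*(x + x)/(x + (½)*(19 + x)/(-10)) = -2*2*x/(x + (½)*(-⅒)*(19 + x)) = -2*2*x/(x + (-19/20 - x/20)) = -2*2*x/(-19/20 + 19*x/20) = -4*x/(-19/20 + 19*x/20))
-54054 + b(10) = -54054 - 80*10/(-19 + 19*10) = -54054 - 80*10/(-19 + 190) = -54054 - 80*10/171 = -54054 - 80*10*1/171 = -54054 - 800/171 = -9244034/171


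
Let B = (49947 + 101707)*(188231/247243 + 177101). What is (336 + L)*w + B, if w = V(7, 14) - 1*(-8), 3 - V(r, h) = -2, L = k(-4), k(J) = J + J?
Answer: 6640500650804348/247243 ≈ 2.6858e+10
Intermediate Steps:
k(J) = 2*J
L = -8 (L = 2*(-4) = -8)
V(r, h) = 5 (V(r, h) = 3 - 1*(-2) = 3 + 2 = 5)
w = 13 (w = 5 - 1*(-8) = 5 + 8 = 13)
B = 6640499596560196/247243 (B = 151654*(188231*(1/247243) + 177101) = 151654*(188231/247243 + 177101) = 151654*(43787170774/247243) = 6640499596560196/247243 ≈ 2.6858e+10)
(336 + L)*w + B = (336 - 8)*13 + 6640499596560196/247243 = 328*13 + 6640499596560196/247243 = 4264 + 6640499596560196/247243 = 6640500650804348/247243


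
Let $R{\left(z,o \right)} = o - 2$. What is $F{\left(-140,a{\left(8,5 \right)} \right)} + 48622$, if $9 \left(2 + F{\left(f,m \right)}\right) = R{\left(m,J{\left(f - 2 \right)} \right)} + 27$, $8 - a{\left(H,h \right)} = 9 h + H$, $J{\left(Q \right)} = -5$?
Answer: $\frac{437600}{9} \approx 48622.0$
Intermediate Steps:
$R{\left(z,o \right)} = -2 + o$ ($R{\left(z,o \right)} = o - 2 = -2 + o$)
$a{\left(H,h \right)} = 8 - H - 9 h$ ($a{\left(H,h \right)} = 8 - \left(9 h + H\right) = 8 - \left(H + 9 h\right) = 8 - H - 9 h$)
$F{\left(f,m \right)} = \frac{2}{9}$ ($F{\left(f,m \right)} = -2 + \frac{\left(-2 - 5\right) + 27}{9} = -2 + \frac{-7 + 27}{9} = -2 + \frac{1}{9} \cdot 20 = -2 + \frac{20}{9} = \frac{2}{9}$)
$F{\left(-140,a{\left(8,5 \right)} \right)} + 48622 = \frac{2}{9} + 48622 = \frac{437600}{9}$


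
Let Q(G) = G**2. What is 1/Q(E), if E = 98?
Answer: 1/9604 ≈ 0.00010412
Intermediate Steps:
1/Q(E) = 1/(98**2) = 1/9604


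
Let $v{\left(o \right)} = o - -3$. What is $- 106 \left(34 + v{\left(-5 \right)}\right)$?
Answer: $-3392$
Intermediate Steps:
$v{\left(o \right)} = 3 + o$ ($v{\left(o \right)} = o + 3 = 3 + o$)
$- 106 \left(34 + v{\left(-5 \right)}\right) = - 106 \left(34 + \left(3 - 5\right)\right) = - 106 \left(34 - 2\right) = \left(-106\right) 32 = -3392$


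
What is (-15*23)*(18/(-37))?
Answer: 6210/37 ≈ 167.84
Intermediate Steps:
(-15*23)*(18/(-37)) = -6210*(-1)/37 = -345*(-18/37) = 6210/37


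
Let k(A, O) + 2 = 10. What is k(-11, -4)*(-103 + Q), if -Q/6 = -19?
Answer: 88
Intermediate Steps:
Q = 114 (Q = -6*(-19) = 114)
k(A, O) = 8 (k(A, O) = -2 + 10 = 8)
k(-11, -4)*(-103 + Q) = 8*(-103 + 114) = 8*11 = 88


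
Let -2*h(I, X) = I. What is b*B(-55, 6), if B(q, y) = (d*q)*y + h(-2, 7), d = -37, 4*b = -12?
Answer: -36633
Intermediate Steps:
b = -3 (b = (¼)*(-12) = -3)
h(I, X) = -I/2
B(q, y) = 1 - 37*q*y (B(q, y) = (-37*q)*y - ½*(-2) = -37*q*y + 1 = 1 - 37*q*y)
b*B(-55, 6) = -3*(1 - 37*(-55)*6) = -3*(1 + 12210) = -3*12211 = -36633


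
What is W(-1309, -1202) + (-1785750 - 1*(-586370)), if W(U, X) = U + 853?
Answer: -1199836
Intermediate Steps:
W(U, X) = 853 + U
W(-1309, -1202) + (-1785750 - 1*(-586370)) = (853 - 1309) + (-1785750 - 1*(-586370)) = -456 + (-1785750 + 586370) = -456 - 1199380 = -1199836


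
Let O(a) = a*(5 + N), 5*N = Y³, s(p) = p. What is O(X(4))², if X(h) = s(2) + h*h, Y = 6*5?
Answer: 9465344100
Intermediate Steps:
Y = 30
X(h) = 2 + h² (X(h) = 2 + h*h = 2 + h²)
N = 5400 (N = (⅕)*30³ = (⅕)*27000 = 5400)
O(a) = 5405*a (O(a) = a*(5 + 5400) = a*5405 = 5405*a)
O(X(4))² = (5405*(2 + 4²))² = (5405*(2 + 16))² = (5405*18)² = 97290² = 9465344100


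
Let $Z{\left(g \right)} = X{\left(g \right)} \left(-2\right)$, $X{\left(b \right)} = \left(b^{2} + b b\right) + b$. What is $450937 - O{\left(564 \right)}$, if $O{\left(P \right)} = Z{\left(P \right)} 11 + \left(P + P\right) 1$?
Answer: $14458441$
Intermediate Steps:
$X{\left(b \right)} = b + 2 b^{2}$ ($X{\left(b \right)} = \left(b^{2} + b^{2}\right) + b = 2 b^{2} + b = b + 2 b^{2}$)
$Z{\left(g \right)} = - 2 g \left(1 + 2 g\right)$ ($Z{\left(g \right)} = g \left(1 + 2 g\right) \left(-2\right) = - 2 g \left(1 + 2 g\right)$)
$O{\left(P \right)} = 2 P - 22 P \left(1 + 2 P\right)$ ($O{\left(P \right)} = - 2 P \left(1 + 2 P\right) 11 + \left(P + P\right) 1 = - 22 P \left(1 + 2 P\right) + 2 P 1 = - 22 P \left(1 + 2 P\right) + 2 P = 2 P - 22 P \left(1 + 2 P\right)$)
$450937 - O{\left(564 \right)} = 450937 - 4 \cdot 564 \left(-5 - 6204\right) = 450937 - 4 \cdot 564 \left(-6209\right) = 450937 - -14007504 = 450937 + 14007504 = 14458441$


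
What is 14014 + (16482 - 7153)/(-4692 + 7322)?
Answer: 36866149/2630 ≈ 14018.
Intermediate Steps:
14014 + (16482 - 7153)/(-4692 + 7322) = 14014 + 9329/2630 = 36866149/2630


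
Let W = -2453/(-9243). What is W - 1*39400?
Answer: -364171747/9243 ≈ -39400.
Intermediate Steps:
W = 2453/9243 (W = -2453*(-1/9243) = 2453/9243 ≈ 0.26539)
W - 1*39400 = 2453/9243 - 1*39400 = 2453/9243 - 39400 = -364171747/9243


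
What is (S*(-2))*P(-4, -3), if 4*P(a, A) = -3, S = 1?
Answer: 3/2 ≈ 1.5000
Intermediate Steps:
P(a, A) = -¾ (P(a, A) = (¼)*(-3) = -¾)
(S*(-2))*P(-4, -3) = (1*(-2))*(-¾) = -2*(-¾) = 3/2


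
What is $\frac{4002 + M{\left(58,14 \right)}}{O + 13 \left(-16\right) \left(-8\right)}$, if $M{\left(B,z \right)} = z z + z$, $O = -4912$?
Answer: $- \frac{1053}{812} \approx -1.2968$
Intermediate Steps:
$M{\left(B,z \right)} = z + z^{2}$ ($M{\left(B,z \right)} = z^{2} + z = z + z^{2}$)
$\frac{4002 + M{\left(58,14 \right)}}{O + 13 \left(-16\right) \left(-8\right)} = \frac{4002 + 14 \left(1 + 14\right)}{-4912 + 13 \left(-16\right) \left(-8\right)} = \frac{4002 + 14 \cdot 15}{-4912 - -1664} = \frac{4002 + 210}{-4912 + 1664} = \frac{4212}{-3248} = 4212 \left(- \frac{1}{3248}\right) = - \frac{1053}{812}$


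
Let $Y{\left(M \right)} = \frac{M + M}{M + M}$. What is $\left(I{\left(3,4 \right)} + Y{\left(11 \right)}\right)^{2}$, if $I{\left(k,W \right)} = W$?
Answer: $25$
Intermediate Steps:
$Y{\left(M \right)} = 1$ ($Y{\left(M \right)} = \frac{2 M}{2 M} = 2 M \frac{1}{2 M} = 1$)
$\left(I{\left(3,4 \right)} + Y{\left(11 \right)}\right)^{2} = \left(4 + 1\right)^{2} = 5^{2} = 25$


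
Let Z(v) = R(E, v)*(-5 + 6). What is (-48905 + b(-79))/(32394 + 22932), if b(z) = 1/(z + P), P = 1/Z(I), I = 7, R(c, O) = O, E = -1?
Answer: -26995567/30539952 ≈ -0.88394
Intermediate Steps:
Z(v) = v (Z(v) = v*(-5 + 6) = v*1 = v)
P = ⅐ (P = 1/7 = ⅐ ≈ 0.14286)
b(z) = 1/(⅐ + z) (b(z) = 1/(z + ⅐) = 1/(⅐ + z))
(-48905 + b(-79))/(32394 + 22932) = (-48905 + 7/(1 + 7*(-79)))/(32394 + 22932) = (-48905 + 7/(1 - 553))/55326 = (-48905 + 7/(-552))*(1/55326) = (-48905 + 7*(-1/552))*(1/55326) = (-48905 - 7/552)*(1/55326) = -26995567/552*1/55326 = -26995567/30539952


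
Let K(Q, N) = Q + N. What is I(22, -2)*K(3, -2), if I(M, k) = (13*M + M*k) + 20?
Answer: 262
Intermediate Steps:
I(M, k) = 20 + 13*M + M*k
K(Q, N) = N + Q
I(22, -2)*K(3, -2) = (20 + 13*22 + 22*(-2))*(-2 + 3) = (20 + 286 - 44)*1 = 262*1 = 262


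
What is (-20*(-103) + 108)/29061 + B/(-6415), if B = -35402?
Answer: 1042725242/186426315 ≈ 5.5932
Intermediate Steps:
(-20*(-103) + 108)/29061 + B/(-6415) = (-20*(-103) + 108)/29061 - 35402/(-6415) = (2060 + 108)*(1/29061) - 35402*(-1/6415) = 2168*(1/29061) + 35402/6415 = 2168/29061 + 35402/6415 = 1042725242/186426315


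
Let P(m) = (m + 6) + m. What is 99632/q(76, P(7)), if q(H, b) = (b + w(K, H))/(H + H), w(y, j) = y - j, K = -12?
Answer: -3786016/17 ≈ -2.2271e+5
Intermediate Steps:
P(m) = 6 + 2*m (P(m) = (6 + m) + m = 6 + 2*m)
q(H, b) = (-12 + b - H)/(2*H) (q(H, b) = (b + (-12 - H))/(H + H) = (-12 + b - H)/((2*H)) = (-12 + b - H)*(1/(2*H)) = (-12 + b - H)/(2*H))
99632/q(76, P(7)) = 99632/(((1/2)*(-12 + (6 + 2*7) - 1*76)/76)) = 99632/(((1/2)*(1/76)*(-12 + (6 + 14) - 76))) = 99632/(((1/2)*(1/76)*(-12 + 20 - 76))) = 99632/(((1/2)*(1/76)*(-68))) = 99632/(-17/38) = 99632*(-38/17) = -3786016/17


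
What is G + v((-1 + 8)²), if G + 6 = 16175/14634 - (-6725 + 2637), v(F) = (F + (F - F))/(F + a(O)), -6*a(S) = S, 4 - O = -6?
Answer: 2121739586/519507 ≈ 4084.1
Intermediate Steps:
O = 10 (O = 4 - 1*(-6) = 4 + 6 = 10)
a(S) = -S/6
v(F) = F/(-5/3 + F) (v(F) = (F + (F - F))/(F - ⅙*10) = (F + 0)/(F - 5/3) = F/(-5/3 + F))
G = 59752163/14634 (G = -6 + (16175/14634 - (-6725 + 2637)) = -6 + (16175*(1/14634) - 1*(-4088)) = -6 + (16175/14634 + 4088) = -6 + 59839967/14634 = 59752163/14634 ≈ 4083.1)
G + v((-1 + 8)²) = 59752163/14634 + 3*(-1 + 8)²/(-5 + 3*(-1 + 8)²) = 59752163/14634 + 3*7²/(-5 + 3*7²) = 59752163/14634 + 3*49/(-5 + 3*49) = 59752163/14634 + 3*49/(-5 + 147) = 59752163/14634 + 3*49/142 = 59752163/14634 + 3*49*(1/142) = 59752163/14634 + 147/142 = 2121739586/519507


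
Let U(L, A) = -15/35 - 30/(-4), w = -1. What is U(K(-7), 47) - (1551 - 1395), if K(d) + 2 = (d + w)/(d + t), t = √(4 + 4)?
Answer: -2085/14 ≈ -148.93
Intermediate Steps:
t = 2*√2 (t = √8 = 2*√2 ≈ 2.8284)
K(d) = -2 + (-1 + d)/(d + 2*√2) (K(d) = -2 + (d - 1)/(d + 2*√2) = -2 + (-1 + d)/(d + 2*√2))
U(L, A) = 99/14 (U(L, A) = -15*1/35 - 30*(-¼) = -3/7 + 15/2 = 99/14)
U(K(-7), 47) - (1551 - 1395) = 99/14 - (1551 - 1395) = 99/14 - 1*156 = 99/14 - 156 = -2085/14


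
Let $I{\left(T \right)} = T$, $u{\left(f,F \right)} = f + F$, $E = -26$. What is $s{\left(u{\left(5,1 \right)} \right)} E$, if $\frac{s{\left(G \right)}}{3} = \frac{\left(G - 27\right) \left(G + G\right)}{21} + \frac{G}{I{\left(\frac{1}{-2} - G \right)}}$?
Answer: $1008$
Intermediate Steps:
$u{\left(f,F \right)} = F + f$
$s{\left(G \right)} = \frac{3 G}{- \frac{1}{2} - G} + \frac{2 G \left(-27 + G\right)}{7}$ ($s{\left(G \right)} = 3 \left(\frac{\left(G - 27\right) \left(G + G\right)}{21} + \frac{G}{\frac{1}{-2} - G}\right) = 3 \left(\left(-27 + G\right) 2 G \frac{1}{21} + \frac{G}{- \frac{1}{2} - G}\right) = 3 \left(2 G \left(-27 + G\right) \frac{1}{21} + \frac{G}{- \frac{1}{2} - G}\right) = 3 \left(\frac{2 G \left(-27 + G\right)}{21} + \frac{G}{- \frac{1}{2} - G}\right) = 3 \left(\frac{G}{- \frac{1}{2} - G} + \frac{2 G \left(-27 + G\right)}{21}\right) = \frac{3 G}{- \frac{1}{2} - G} + \frac{2 G \left(-27 + G\right)}{7}$)
$s{\left(u{\left(5,1 \right)} \right)} E = \frac{2 \left(1 + 5\right) \left(-21 + \left(1 + 2 \left(1 + 5\right)\right) \left(-27 + \left(1 + 5\right)\right)\right)}{7 \left(1 + 2 \left(1 + 5\right)\right)} \left(-26\right) = \frac{2}{7} \cdot 6 \frac{1}{1 + 2 \cdot 6} \left(-21 + \left(1 + 2 \cdot 6\right) \left(-27 + 6\right)\right) \left(-26\right) = \frac{2}{7} \cdot 6 \frac{1}{1 + 12} \left(-21 + \left(1 + 12\right) \left(-21\right)\right) \left(-26\right) = \frac{2}{7} \cdot 6 \cdot \frac{1}{13} \left(-21 + 13 \left(-21\right)\right) \left(-26\right) = \frac{2}{7} \cdot 6 \cdot \frac{1}{13} \left(-21 - 273\right) \left(-26\right) = \frac{2}{7} \cdot 6 \cdot \frac{1}{13} \left(-294\right) \left(-26\right) = \left(- \frac{504}{13}\right) \left(-26\right) = 1008$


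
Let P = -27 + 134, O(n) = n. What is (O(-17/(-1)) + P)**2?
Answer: 15376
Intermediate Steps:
P = 107
(O(-17/(-1)) + P)**2 = (-17/(-1) + 107)**2 = (-17*(-1) + 107)**2 = (17 + 107)**2 = 124**2 = 15376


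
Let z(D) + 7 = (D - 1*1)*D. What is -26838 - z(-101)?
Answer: -37133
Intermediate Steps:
z(D) = -7 + D*(-1 + D) (z(D) = -7 + (D - 1*1)*D = -7 + (D - 1)*D = -7 + (-1 + D)*D = -7 + D*(-1 + D))
-26838 - z(-101) = -26838 - (-7 + (-101)² - 1*(-101)) = -26838 - (-7 + 10201 + 101) = -26838 - 1*10295 = -26838 - 10295 = -37133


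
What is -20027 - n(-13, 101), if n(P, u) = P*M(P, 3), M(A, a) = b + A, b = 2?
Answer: -20170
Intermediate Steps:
M(A, a) = 2 + A
n(P, u) = P*(2 + P)
-20027 - n(-13, 101) = -20027 - (-13)*(2 - 13) = -20027 - (-13)*(-11) = -20027 - 1*143 = -20027 - 143 = -20170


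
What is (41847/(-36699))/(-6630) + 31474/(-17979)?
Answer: -1678133709/958700210 ≈ -1.7504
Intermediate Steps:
(41847/(-36699))/(-6630) + 31474/(-17979) = (41847*(-1/36699))*(-1/6630) + 31474*(-1/17979) = -1073/941*(-1/6630) - 31474/17979 = 1073/6238830 - 31474/17979 = -1678133709/958700210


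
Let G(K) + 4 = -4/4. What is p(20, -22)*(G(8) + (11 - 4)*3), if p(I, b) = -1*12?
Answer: -192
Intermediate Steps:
p(I, b) = -12
G(K) = -5 (G(K) = -4 - 4/4 = -4 - 4*¼ = -4 - 1 = -5)
p(20, -22)*(G(8) + (11 - 4)*3) = -12*(-5 + (11 - 4)*3) = -12*(-5 + 7*3) = -12*(-5 + 21) = -12*16 = -192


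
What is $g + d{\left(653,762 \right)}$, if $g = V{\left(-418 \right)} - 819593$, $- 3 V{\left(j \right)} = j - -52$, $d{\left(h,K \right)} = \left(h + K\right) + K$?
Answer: $-817294$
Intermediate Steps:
$d{\left(h,K \right)} = h + 2 K$ ($d{\left(h,K \right)} = \left(K + h\right) + K = h + 2 K$)
$V{\left(j \right)} = - \frac{52}{3} - \frac{j}{3}$ ($V{\left(j \right)} = - \frac{j - -52}{3} = - \frac{j + 52}{3} = - \frac{52 + j}{3} = - \frac{52}{3} - \frac{j}{3}$)
$g = -819471$ ($g = \left(- \frac{52}{3} - - \frac{418}{3}\right) - 819593 = \left(- \frac{52}{3} + \frac{418}{3}\right) - 819593 = 122 - 819593 = -819471$)
$g + d{\left(653,762 \right)} = -819471 + \left(653 + 2 \cdot 762\right) = -819471 + \left(653 + 1524\right) = -819471 + 2177 = -817294$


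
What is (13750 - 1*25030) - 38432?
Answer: -49712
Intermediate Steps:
(13750 - 1*25030) - 38432 = (13750 - 25030) - 38432 = -11280 - 38432 = -49712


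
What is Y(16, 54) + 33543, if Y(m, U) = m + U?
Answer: 33613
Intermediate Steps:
Y(m, U) = U + m
Y(16, 54) + 33543 = (54 + 16) + 33543 = 70 + 33543 = 33613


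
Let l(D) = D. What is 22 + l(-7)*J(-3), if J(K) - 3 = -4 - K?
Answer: 8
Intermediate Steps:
J(K) = -1 - K (J(K) = 3 + (-4 - K) = -1 - K)
22 + l(-7)*J(-3) = 22 - 7*(-1 - 1*(-3)) = 22 - 7*(-1 + 3) = 22 - 7*2 = 22 - 14 = 8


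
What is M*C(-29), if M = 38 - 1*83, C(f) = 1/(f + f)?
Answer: 45/58 ≈ 0.77586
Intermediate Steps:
C(f) = 1/(2*f)
M = -45 (M = 38 - 83 = -45)
M*C(-29) = -45/(2*(-29)) = -45*(-1)/(2*29) = -45*(-1/58) = 45/58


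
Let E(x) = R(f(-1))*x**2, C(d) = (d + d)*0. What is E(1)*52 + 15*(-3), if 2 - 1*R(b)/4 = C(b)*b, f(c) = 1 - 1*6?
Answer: 371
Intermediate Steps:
C(d) = 0 (C(d) = (2*d)*0 = 0)
f(c) = -5 (f(c) = 1 - 6 = -5)
R(b) = 8 (R(b) = 8 - 0*b = 8 - 4*0 = 8 + 0 = 8)
E(x) = 8*x**2
E(1)*52 + 15*(-3) = (8*1**2)*52 + 15*(-3) = (8*1)*52 - 45 = 8*52 - 45 = 416 - 45 = 371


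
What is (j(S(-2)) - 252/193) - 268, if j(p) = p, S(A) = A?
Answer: -52362/193 ≈ -271.31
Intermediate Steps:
(j(S(-2)) - 252/193) - 268 = (-2 - 252/193) - 268 = -638/193 - 268 = -52362/193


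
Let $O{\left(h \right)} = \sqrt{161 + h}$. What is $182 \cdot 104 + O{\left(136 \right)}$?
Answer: $18928 + 3 \sqrt{33} \approx 18945.0$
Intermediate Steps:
$182 \cdot 104 + O{\left(136 \right)} = 182 \cdot 104 + \sqrt{161 + 136} = 18928 + \sqrt{297} = 18928 + 3 \sqrt{33}$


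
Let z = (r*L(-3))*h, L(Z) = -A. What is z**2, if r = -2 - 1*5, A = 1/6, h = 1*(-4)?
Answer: 196/9 ≈ 21.778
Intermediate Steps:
h = -4
A = 1/6 ≈ 0.16667
L(Z) = -1/6 (L(Z) = -1*1/6 = -1/6)
r = -7 (r = -2 - 5 = -7)
z = -14/3 (z = -7*(-1/6)*(-4) = (7/6)*(-4) = -14/3 ≈ -4.6667)
z**2 = (-14/3)**2 = 196/9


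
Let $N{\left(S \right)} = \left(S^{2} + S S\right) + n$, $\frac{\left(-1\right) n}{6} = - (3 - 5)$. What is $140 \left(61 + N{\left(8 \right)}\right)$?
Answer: $24780$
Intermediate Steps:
$n = -12$ ($n = - 6 \left(- (3 - 5)\right) = - 6 \left(\left(-1\right) \left(-2\right)\right) = \left(-6\right) 2 = -12$)
$N{\left(S \right)} = -12 + 2 S^{2}$ ($N{\left(S \right)} = \left(S^{2} + S S\right) - 12 = \left(S^{2} + S^{2}\right) - 12 = 2 S^{2} - 12 = -12 + 2 S^{2}$)
$140 \left(61 + N{\left(8 \right)}\right) = 140 \left(61 - \left(12 - 2 \cdot 8^{2}\right)\right) = 140 \left(61 + \left(-12 + 2 \cdot 64\right)\right) = 140 \left(61 + \left(-12 + 128\right)\right) = 140 \left(61 + 116\right) = 140 \cdot 177 = 24780$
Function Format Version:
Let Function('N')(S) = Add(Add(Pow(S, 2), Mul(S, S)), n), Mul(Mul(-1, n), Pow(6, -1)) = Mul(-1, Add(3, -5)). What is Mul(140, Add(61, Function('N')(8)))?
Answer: 24780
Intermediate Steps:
n = -12 (n = Mul(-6, Mul(-1, Add(3, -5))) = Mul(-6, Mul(-1, -2)) = Mul(-6, 2) = -12)
Function('N')(S) = Add(-12, Mul(2, Pow(S, 2))) (Function('N')(S) = Add(Add(Pow(S, 2), Mul(S, S)), -12) = Add(Add(Pow(S, 2), Pow(S, 2)), -12) = Add(Mul(2, Pow(S, 2)), -12) = Add(-12, Mul(2, Pow(S, 2))))
Mul(140, Add(61, Function('N')(8))) = Mul(140, Add(61, Add(-12, Mul(2, Pow(8, 2))))) = Mul(140, Add(61, Add(-12, Mul(2, 64)))) = Mul(140, Add(61, Add(-12, 128))) = Mul(140, Add(61, 116)) = Mul(140, 177) = 24780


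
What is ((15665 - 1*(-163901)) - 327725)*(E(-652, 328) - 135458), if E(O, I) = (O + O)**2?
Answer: -231862612322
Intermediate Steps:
E(O, I) = 4*O**2 (E(O, I) = (2*O)**2 = 4*O**2)
((15665 - 1*(-163901)) - 327725)*(E(-652, 328) - 135458) = ((15665 - 1*(-163901)) - 327725)*(4*(-652)**2 - 135458) = ((15665 + 163901) - 327725)*(4*425104 - 135458) = (179566 - 327725)*(1700416 - 135458) = -148159*1564958 = -231862612322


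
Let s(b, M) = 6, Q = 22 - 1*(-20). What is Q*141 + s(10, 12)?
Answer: 5928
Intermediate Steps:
Q = 42 (Q = 22 + 20 = 42)
Q*141 + s(10, 12) = 42*141 + 6 = 5922 + 6 = 5928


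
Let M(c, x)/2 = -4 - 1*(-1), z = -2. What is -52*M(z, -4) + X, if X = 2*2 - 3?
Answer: 313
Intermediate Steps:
X = 1 (X = 4 - 3 = 1)
M(c, x) = -6 (M(c, x) = 2*(-4 - 1*(-1)) = 2*(-4 + 1) = 2*(-3) = -6)
-52*M(z, -4) + X = -52*(-6) + 1 = 312 + 1 = 313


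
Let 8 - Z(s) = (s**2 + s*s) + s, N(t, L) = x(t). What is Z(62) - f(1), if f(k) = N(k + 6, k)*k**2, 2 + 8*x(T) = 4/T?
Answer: -216771/28 ≈ -7741.8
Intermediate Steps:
x(T) = -1/4 + 1/(2*T) (x(T) = -1/4 + (4/T)/8 = -1/4 + 1/(2*T))
N(t, L) = (2 - t)/(4*t)
Z(s) = 8 - s - 2*s**2 (Z(s) = 8 - ((s**2 + s*s) + s) = 8 - ((s**2 + s**2) + s) = 8 - (2*s**2 + s) = 8 - (s + 2*s**2) = 8 + (-s - 2*s**2) = 8 - s - 2*s**2)
f(k) = k**2*(-4 - k)/(4*(6 + k)) (f(k) = ((2 - (k + 6))/(4*(k + 6)))*k**2 = ((2 - (6 + k))/(4*(6 + k)))*k**2 = ((2 + (-6 - k))/(4*(6 + k)))*k**2 = ((-4 - k)/(4*(6 + k)))*k**2 = k**2*(-4 - k)/(4*(6 + k)))
Z(62) - f(1) = (8 - 1*62 - 2*62**2) - 1**2*(-4 - 1*1)/(4*(6 + 1)) = (8 - 62 - 2*3844) - (-4 - 1)/(4*7) = (8 - 62 - 7688) - (-5)/(4*7) = -7742 - 1*(-5/28) = -7742 + 5/28 = -216771/28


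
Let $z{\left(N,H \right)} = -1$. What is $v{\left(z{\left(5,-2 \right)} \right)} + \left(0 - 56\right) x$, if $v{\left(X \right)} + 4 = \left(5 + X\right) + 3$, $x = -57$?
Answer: $3195$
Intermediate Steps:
$v{\left(X \right)} = 4 + X$ ($v{\left(X \right)} = -4 + \left(\left(5 + X\right) + 3\right) = -4 + \left(8 + X\right) = 4 + X$)
$v{\left(z{\left(5,-2 \right)} \right)} + \left(0 - 56\right) x = \left(4 - 1\right) + \left(0 - 56\right) \left(-57\right) = 3 + \left(0 - 56\right) \left(-57\right) = 3 - -3192 = 3 + 3192 = 3195$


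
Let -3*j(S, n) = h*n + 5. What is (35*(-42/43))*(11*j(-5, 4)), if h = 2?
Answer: 70070/43 ≈ 1629.5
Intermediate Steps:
j(S, n) = -5/3 - 2*n/3 (j(S, n) = -(2*n + 5)/3 = -(5 + 2*n)/3 = -5/3 - 2*n/3)
(35*(-42/43))*(11*j(-5, 4)) = (35*(-42/43))*(11*(-5/3 - ⅔*4)) = (35*(-42*1/43))*(11*(-5/3 - 8/3)) = (35*(-42/43))*(11*(-13/3)) = -1470/43*(-143/3) = 70070/43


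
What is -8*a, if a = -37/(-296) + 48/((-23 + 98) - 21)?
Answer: -73/9 ≈ -8.1111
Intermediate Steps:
a = 73/72 (a = -37*(-1/296) + 48/(75 - 21) = 1/8 + 48/54 = 1/8 + 48*(1/54) = 1/8 + 8/9 = 73/72 ≈ 1.0139)
-8*a = -8*73/72 = -73/9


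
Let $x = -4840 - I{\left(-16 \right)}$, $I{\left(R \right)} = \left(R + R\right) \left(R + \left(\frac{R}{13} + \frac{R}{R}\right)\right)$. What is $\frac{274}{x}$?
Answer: $- \frac{1781}{34836} \approx -0.051125$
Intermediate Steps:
$I{\left(R \right)} = 2 R \left(1 + \frac{14 R}{13}\right)$ ($I{\left(R \right)} = 2 R \left(R + \left(R \frac{1}{13} + 1\right)\right) = 2 R \left(R + \left(\frac{R}{13} + 1\right)\right) = 2 R \left(R + \left(1 + \frac{R}{13}\right)\right) = 2 R \left(1 + \frac{14 R}{13}\right)$)
$x = - \frac{69672}{13}$ ($x = -4840 - \frac{2}{13} \left(-16\right) \left(13 + 14 \left(-16\right)\right) = -4840 - \frac{2}{13} \left(-16\right) \left(13 - 224\right) = -4840 - \frac{2}{13} \left(-16\right) \left(-211\right) = -4840 - \frac{6752}{13} = - \frac{69672}{13} \approx -5359.4$)
$\frac{274}{x} = \frac{274}{- \frac{69672}{13}} = 274 \left(- \frac{13}{69672}\right) = - \frac{1781}{34836}$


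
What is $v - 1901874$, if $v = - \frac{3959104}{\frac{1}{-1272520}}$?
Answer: $5038037120206$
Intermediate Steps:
$v = 5038039022080$ ($v = - \frac{3959104}{- \frac{1}{1272520}} = \left(-3959104\right) \left(-1272520\right) = 5038039022080$)
$v - 1901874 = 5038039022080 - 1901874 = 5038037120206$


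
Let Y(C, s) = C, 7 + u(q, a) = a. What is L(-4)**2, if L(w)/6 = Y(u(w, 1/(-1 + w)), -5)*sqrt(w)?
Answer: -186624/25 ≈ -7465.0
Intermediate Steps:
u(q, a) = -7 + a
L(w) = 6*sqrt(w)*(-7 + 1/(-1 + w)) (L(w) = 6*((-7 + 1/(-1 + w))*sqrt(w)) = 6*(sqrt(w)*(-7 + 1/(-1 + w))) = 6*sqrt(w)*(-7 + 1/(-1 + w)))
L(-4)**2 = (sqrt(-4)*(48 - 42*(-4))/(-1 - 4))**2 = ((2*I)*(48 + 168)/(-5))**2 = ((2*I)*(-1/5)*216)**2 = (-432*I/5)**2 = -186624/25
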